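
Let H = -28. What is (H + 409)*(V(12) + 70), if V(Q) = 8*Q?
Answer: 63246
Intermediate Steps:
(H + 409)*(V(12) + 70) = (-28 + 409)*(8*12 + 70) = 381*(96 + 70) = 381*166 = 63246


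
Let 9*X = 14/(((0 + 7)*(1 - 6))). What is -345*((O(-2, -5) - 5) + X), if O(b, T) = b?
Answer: 7291/3 ≈ 2430.3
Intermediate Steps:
X = -2/45 (X = (14/(((0 + 7)*(1 - 6))))/9 = (14/((7*(-5))))/9 = (14/(-35))/9 = (14*(-1/35))/9 = (⅑)*(-⅖) = -2/45 ≈ -0.044444)
-345*((O(-2, -5) - 5) + X) = -345*((-2 - 5) - 2/45) = -345*(-7 - 2/45) = -345*(-317/45) = 7291/3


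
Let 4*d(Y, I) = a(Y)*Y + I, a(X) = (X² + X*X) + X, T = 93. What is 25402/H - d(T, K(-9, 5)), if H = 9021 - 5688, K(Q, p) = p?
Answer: -1347646484/3333 ≈ -4.0433e+5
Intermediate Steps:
a(X) = X + 2*X² (a(X) = (X² + X²) + X = 2*X² + X = X + 2*X²)
H = 3333
d(Y, I) = I/4 + Y²*(1 + 2*Y)/4 (d(Y, I) = ((Y*(1 + 2*Y))*Y + I)/4 = (Y²*(1 + 2*Y) + I)/4 = (I + Y²*(1 + 2*Y))/4 = I/4 + Y²*(1 + 2*Y)/4)
25402/H - d(T, K(-9, 5)) = 25402/3333 - ((¼)*5 + (¼)*93²*(1 + 2*93)) = 25402*(1/3333) - (5/4 + (¼)*8649*(1 + 186)) = 25402/3333 - (5/4 + (¼)*8649*187) = 25402/3333 - (5/4 + 1617363/4) = 25402/3333 - 1*404342 = 25402/3333 - 404342 = -1347646484/3333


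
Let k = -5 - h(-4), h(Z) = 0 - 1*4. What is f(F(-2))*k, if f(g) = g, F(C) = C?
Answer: 2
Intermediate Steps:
h(Z) = -4 (h(Z) = 0 - 4 = -4)
k = -1 (k = -5 - 1*(-4) = -5 + 4 = -1)
f(F(-2))*k = -2*(-1) = 2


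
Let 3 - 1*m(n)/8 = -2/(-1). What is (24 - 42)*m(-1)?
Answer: -144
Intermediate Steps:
m(n) = 8 (m(n) = 24 - (-16)/(-1) = 24 - (-16)*(-1) = 24 - 8*2 = 24 - 16 = 8)
(24 - 42)*m(-1) = (24 - 42)*8 = -18*8 = -144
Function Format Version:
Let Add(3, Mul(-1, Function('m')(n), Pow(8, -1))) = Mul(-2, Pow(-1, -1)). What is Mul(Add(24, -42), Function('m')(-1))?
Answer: -144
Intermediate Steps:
Function('m')(n) = 8 (Function('m')(n) = Add(24, Mul(-8, Mul(-2, Pow(-1, -1)))) = Add(24, Mul(-8, Mul(-2, -1))) = Add(24, Mul(-8, 2)) = Add(24, -16) = 8)
Mul(Add(24, -42), Function('m')(-1)) = Mul(Add(24, -42), 8) = Mul(-18, 8) = -144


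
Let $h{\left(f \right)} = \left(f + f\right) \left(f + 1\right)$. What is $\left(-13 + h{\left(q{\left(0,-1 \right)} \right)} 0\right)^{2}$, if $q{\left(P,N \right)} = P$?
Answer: $169$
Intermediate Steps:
$h{\left(f \right)} = 2 f \left(1 + f\right)$
$\left(-13 + h{\left(q{\left(0,-1 \right)} \right)} 0\right)^{2} = \left(-13 + 2 \cdot 0 \left(1 + 0\right) 0\right)^{2} = \left(-13 + 2 \cdot 0 \cdot 1 \cdot 0\right)^{2} = \left(-13 + 0 \cdot 0\right)^{2} = \left(-13 + 0\right)^{2} = \left(-13\right)^{2} = 169$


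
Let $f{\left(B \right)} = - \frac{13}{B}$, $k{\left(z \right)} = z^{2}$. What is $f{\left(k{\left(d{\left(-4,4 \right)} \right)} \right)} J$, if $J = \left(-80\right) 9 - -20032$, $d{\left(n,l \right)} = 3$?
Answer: $- \frac{251056}{9} \approx -27895.0$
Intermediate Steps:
$J = 19312$ ($J = -720 + 20032 = 19312$)
$f{\left(k{\left(d{\left(-4,4 \right)} \right)} \right)} J = - \frac{13}{3^{2}} \cdot 19312 = - \frac{13}{9} \cdot 19312 = \left(-13\right) \frac{1}{9} \cdot 19312 = \left(- \frac{13}{9}\right) 19312 = - \frac{251056}{9}$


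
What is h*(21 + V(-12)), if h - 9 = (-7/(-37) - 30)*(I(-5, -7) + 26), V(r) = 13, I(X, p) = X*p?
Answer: -2276300/37 ≈ -61522.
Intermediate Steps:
h = -66950/37 (h = 9 + (-7/(-37) - 30)*(-5*(-7) + 26) = 9 + (-7*(-1/37) - 30)*(35 + 26) = 9 + (7/37 - 30)*61 = 9 - 1103/37*61 = 9 - 67283/37 = -66950/37 ≈ -1809.5)
h*(21 + V(-12)) = -66950*(21 + 13)/37 = -66950/37*34 = -2276300/37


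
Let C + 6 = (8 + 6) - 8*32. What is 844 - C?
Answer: 1092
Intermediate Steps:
C = -248 (C = -6 + ((8 + 6) - 8*32) = -6 + (14 - 256) = -6 - 242 = -248)
844 - C = 844 - 1*(-248) = 844 + 248 = 1092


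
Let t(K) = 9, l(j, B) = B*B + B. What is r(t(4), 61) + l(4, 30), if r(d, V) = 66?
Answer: 996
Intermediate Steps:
l(j, B) = B + B² (l(j, B) = B² + B = B + B²)
r(t(4), 61) + l(4, 30) = 66 + 30*(1 + 30) = 66 + 30*31 = 66 + 930 = 996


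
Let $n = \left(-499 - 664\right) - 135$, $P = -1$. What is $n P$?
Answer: $1298$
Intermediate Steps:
$n = -1298$ ($n = -1163 - 135 = -1298$)
$n P = \left(-1298\right) \left(-1\right) = 1298$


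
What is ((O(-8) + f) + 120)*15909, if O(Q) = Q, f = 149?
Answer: 4152249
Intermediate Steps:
((O(-8) + f) + 120)*15909 = ((-8 + 149) + 120)*15909 = (141 + 120)*15909 = 261*15909 = 4152249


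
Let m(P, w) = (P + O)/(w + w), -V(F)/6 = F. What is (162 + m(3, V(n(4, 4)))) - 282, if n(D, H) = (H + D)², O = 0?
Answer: -30721/256 ≈ -120.00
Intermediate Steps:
n(D, H) = (D + H)²
V(F) = -6*F
m(P, w) = P/(2*w) (m(P, w) = (P + 0)/(w + w) = P/((2*w)) = P*(1/(2*w)) = P/(2*w))
(162 + m(3, V(n(4, 4)))) - 282 = (162 + (½)*3/(-6*(4 + 4)²)) - 282 = (162 + (½)*3/(-6*8²)) - 282 = (162 + (½)*3/(-6*64)) - 282 = (162 + (½)*3/(-384)) - 282 = (162 + (½)*3*(-1/384)) - 282 = (162 - 1/256) - 282 = 41471/256 - 282 = -30721/256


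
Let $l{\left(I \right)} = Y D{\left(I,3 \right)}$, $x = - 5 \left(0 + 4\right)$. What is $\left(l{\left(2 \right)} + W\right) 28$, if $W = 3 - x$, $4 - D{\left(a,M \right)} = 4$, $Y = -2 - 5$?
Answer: $644$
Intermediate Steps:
$x = -20$ ($x = \left(-5\right) 4 = -20$)
$Y = -7$
$D{\left(a,M \right)} = 0$ ($D{\left(a,M \right)} = 4 - 4 = 0$)
$l{\left(I \right)} = 0$ ($l{\left(I \right)} = \left(-7\right) 0 = 0$)
$W = 23$ ($W = 3 - -20 = 3 + 20 = 23$)
$\left(l{\left(2 \right)} + W\right) 28 = \left(0 + 23\right) 28 = 23 \cdot 28 = 644$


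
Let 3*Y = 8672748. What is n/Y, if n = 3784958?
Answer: 1892479/1445458 ≈ 1.3093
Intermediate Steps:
Y = 2890916 (Y = (⅓)*8672748 = 2890916)
n/Y = 3784958/2890916 = 3784958*(1/2890916) = 1892479/1445458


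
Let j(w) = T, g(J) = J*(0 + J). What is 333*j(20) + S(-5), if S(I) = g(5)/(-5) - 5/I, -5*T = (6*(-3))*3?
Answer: 17962/5 ≈ 3592.4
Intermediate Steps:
g(J) = J² (g(J) = J*J = J²)
T = 54/5 (T = -6*(-3)*3/5 = -(-18)*3/5 = -⅕*(-54) = 54/5 ≈ 10.800)
S(I) = -5 - 5/I (S(I) = 5²/(-5) - 5/I = 25*(-⅕) - 5/I = -5 - 5/I)
j(w) = 54/5
333*j(20) + S(-5) = 333*(54/5) + (-5 - 5/(-5)) = 17982/5 + (-5 - 5*(-⅕)) = 17982/5 + (-5 + 1) = 17982/5 - 4 = 17962/5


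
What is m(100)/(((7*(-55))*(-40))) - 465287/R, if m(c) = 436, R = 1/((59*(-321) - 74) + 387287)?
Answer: -659709452856191/3850 ≈ -1.7135e+11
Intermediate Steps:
R = 1/368274 (R = 1/((-18939 - 74) + 387287) = 1/(-19013 + 387287) = 1/368274 ≈ 2.7154e-6)
m(100)/(((7*(-55))*(-40))) - 465287/R = 436/(((7*(-55))*(-40))) - 465287/1/368274 = 436/((-385*(-40))) - 465287*368274 = 436/15400 - 171353104638 = 436*(1/15400) - 171353104638 = 109/3850 - 171353104638 = -659709452856191/3850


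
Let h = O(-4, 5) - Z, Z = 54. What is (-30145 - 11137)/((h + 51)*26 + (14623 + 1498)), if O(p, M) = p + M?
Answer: -41282/16069 ≈ -2.5690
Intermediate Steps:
O(p, M) = M + p
h = -53 (h = (5 - 4) - 1*54 = 1 - 54 = -53)
(-30145 - 11137)/((h + 51)*26 + (14623 + 1498)) = (-30145 - 11137)/((-53 + 51)*26 + (14623 + 1498)) = -41282/(-2*26 + 16121) = -41282/(-52 + 16121) = -41282/16069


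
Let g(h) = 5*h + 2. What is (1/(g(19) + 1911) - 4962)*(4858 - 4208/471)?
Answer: -11378091323725/472884 ≈ -2.4061e+7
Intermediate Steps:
g(h) = 2 + 5*h
(1/(g(19) + 1911) - 4962)*(4858 - 4208/471) = (1/((2 + 5*19) + 1911) - 4962)*(4858 - 4208/471) = (1/((2 + 95) + 1911) - 4962)*(4858 - 4208*1/471) = (1/(97 + 1911) - 4962)*(4858 - 4208/471) = (1/2008 - 4962)*(2283910/471) = -9963695/2008*2283910/471 = -11378091323725/472884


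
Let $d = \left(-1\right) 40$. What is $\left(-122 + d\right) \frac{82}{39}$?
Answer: $- \frac{4428}{13} \approx -340.62$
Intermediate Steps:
$d = -40$
$\left(-122 + d\right) \frac{82}{39} = \left(-122 - 40\right) \frac{82}{39} = - 162 \cdot 82 \cdot \frac{1}{39} = \left(-162\right) \frac{82}{39} = - \frac{4428}{13}$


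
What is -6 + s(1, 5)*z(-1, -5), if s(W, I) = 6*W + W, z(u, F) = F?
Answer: -41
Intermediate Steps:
s(W, I) = 7*W
-6 + s(1, 5)*z(-1, -5) = -6 + (7*1)*(-5) = -6 + 7*(-5) = -6 - 35 = -41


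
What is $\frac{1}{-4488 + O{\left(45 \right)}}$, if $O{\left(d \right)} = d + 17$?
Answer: $- \frac{1}{4426} \approx -0.00022594$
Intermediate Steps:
$O{\left(d \right)} = 17 + d$
$\frac{1}{-4488 + O{\left(45 \right)}} = \frac{1}{-4488 + \left(17 + 45\right)} = \frac{1}{-4488 + 62} = \frac{1}{-4426} = - \frac{1}{4426}$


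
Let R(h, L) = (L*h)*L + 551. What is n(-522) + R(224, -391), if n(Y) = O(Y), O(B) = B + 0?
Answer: 34245373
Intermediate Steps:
O(B) = B
n(Y) = Y
R(h, L) = 551 + h*L² (R(h, L) = h*L² + 551 = 551 + h*L²)
n(-522) + R(224, -391) = -522 + (551 + 224*(-391)²) = -522 + (551 + 224*152881) = -522 + (551 + 34245344) = -522 + 34245895 = 34245373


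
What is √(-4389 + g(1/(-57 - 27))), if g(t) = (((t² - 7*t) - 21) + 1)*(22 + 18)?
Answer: I*√9147506/42 ≈ 72.011*I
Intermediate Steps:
g(t) = -800 - 280*t + 40*t² (g(t) = ((-21 + t² - 7*t) + 1)*40 = (-20 + t² - 7*t)*40 = -800 - 280*t + 40*t²)
√(-4389 + g(1/(-57 - 27))) = √(-4389 + (-800 - 280/(-57 - 27) + 40*(1/(-57 - 27))²)) = √(-4389 + (-800 - 280/(-84) + 40*(1/(-84))²)) = √(-4389 + (-800 - 280*(-1/84) + 40*(-1/84)²)) = √(-4389 + (-800 + 10/3 + 40*(1/7056))) = √(-4389 + (-800 + 10/3 + 5/882)) = √(-4389 - 702655/882) = √(-4573753/882) = I*√9147506/42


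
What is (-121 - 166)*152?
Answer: -43624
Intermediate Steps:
(-121 - 166)*152 = -287*152 = -43624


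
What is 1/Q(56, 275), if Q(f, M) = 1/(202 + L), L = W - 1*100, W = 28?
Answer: 130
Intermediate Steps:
L = -72 (L = 28 - 1*100 = 28 - 100 = -72)
Q(f, M) = 1/130 (Q(f, M) = 1/(202 - 72) = 1/130)
1/Q(56, 275) = 1/(1/130) = 130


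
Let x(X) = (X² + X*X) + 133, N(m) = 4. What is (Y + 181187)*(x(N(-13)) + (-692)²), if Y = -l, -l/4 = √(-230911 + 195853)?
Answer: 86793827423 + 1916116*I*√35058 ≈ 8.6794e+10 + 3.5877e+8*I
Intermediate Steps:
l = -4*I*√35058 (l = -4*√(-230911 + 195853) = -4*I*√35058 ≈ -748.95*I)
x(X) = 133 + 2*X² (x(X) = (X² + X²) + 133 = 2*X² + 133 = 133 + 2*X²)
Y = 4*I*√35058 (Y = -(-4)*I*√35058 = 4*I*√35058 ≈ 748.95*I)
(Y + 181187)*(x(N(-13)) + (-692)²) = (4*I*√35058 + 181187)*((133 + 2*4²) + (-692)²) = (181187 + 4*I*√35058)*((133 + 2*16) + 478864) = (181187 + 4*I*√35058)*((133 + 32) + 478864) = (181187 + 4*I*√35058)*(165 + 478864) = (181187 + 4*I*√35058)*479029 = 86793827423 + 1916116*I*√35058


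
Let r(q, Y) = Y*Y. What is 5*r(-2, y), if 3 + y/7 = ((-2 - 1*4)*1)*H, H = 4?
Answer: 178605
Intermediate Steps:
y = -189 (y = -21 + 7*(((-2 - 1*4)*1)*4) = -21 + 7*(((-2 - 4)*1)*4) = -21 + 7*(-6*1*4) = -21 + 7*(-6*4) = -21 + 7*(-24) = -21 - 168 = -189)
r(q, Y) = Y**2
5*r(-2, y) = 5*(-189)**2 = 5*35721 = 178605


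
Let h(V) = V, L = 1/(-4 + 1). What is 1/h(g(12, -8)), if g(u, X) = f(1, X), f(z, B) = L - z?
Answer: -¾ ≈ -0.75000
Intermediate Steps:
L = -⅓ (L = 1/(-3) = -⅓ ≈ -0.33333)
f(z, B) = -⅓ - z
g(u, X) = -4/3 (g(u, X) = -⅓ - 1*1 = -⅓ - 1 = -4/3)
1/h(g(12, -8)) = 1/(-4/3) = -¾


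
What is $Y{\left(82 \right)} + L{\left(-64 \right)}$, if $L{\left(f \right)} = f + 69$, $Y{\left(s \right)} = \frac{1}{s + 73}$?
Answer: $\frac{776}{155} \approx 5.0065$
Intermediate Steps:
$Y{\left(s \right)} = \frac{1}{73 + s}$
$L{\left(f \right)} = 69 + f$
$Y{\left(82 \right)} + L{\left(-64 \right)} = \frac{1}{73 + 82} + \left(69 - 64\right) = \frac{1}{155} + 5 = \frac{776}{155}$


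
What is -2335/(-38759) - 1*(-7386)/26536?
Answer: 174117767/514254412 ≈ 0.33858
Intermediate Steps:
-2335/(-38759) - 1*(-7386)/26536 = -2335*(-1/38759) + 7386*(1/26536) = 2335/38759 + 3693/13268 = 174117767/514254412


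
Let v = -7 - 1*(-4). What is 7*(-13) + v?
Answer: -94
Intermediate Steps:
v = -3 (v = -7 + 4 = -3)
7*(-13) + v = 7*(-13) - 3 = -91 - 3 = -94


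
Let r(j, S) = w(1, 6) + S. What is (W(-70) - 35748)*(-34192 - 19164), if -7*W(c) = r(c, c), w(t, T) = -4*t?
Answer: 13347643672/7 ≈ 1.9068e+9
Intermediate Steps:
r(j, S) = -4 + S (r(j, S) = -4*1 + S = -4 + S)
W(c) = 4/7 - c/7 (W(c) = -(-4 + c)/7 = 4/7 - c/7)
(W(-70) - 35748)*(-34192 - 19164) = ((4/7 - 1/7*(-70)) - 35748)*(-34192 - 19164) = ((4/7 + 10) - 35748)*(-53356) = (74/7 - 35748)*(-53356) = -250162/7*(-53356) = 13347643672/7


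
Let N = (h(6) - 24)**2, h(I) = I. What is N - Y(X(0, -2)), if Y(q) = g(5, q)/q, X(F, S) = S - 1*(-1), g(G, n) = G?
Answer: 329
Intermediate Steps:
X(F, S) = 1 + S (X(F, S) = S + 1 = 1 + S)
Y(q) = 5/q
N = 324 (N = (6 - 24)**2 = (-18)**2 = 324)
N - Y(X(0, -2)) = 324 - 5/(1 - 2) = 324 - 5/(-1) = 324 - 5*(-1) = 324 - 1*(-5) = 324 + 5 = 329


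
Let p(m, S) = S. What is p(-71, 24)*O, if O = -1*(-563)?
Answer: 13512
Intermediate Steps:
O = 563
p(-71, 24)*O = 24*563 = 13512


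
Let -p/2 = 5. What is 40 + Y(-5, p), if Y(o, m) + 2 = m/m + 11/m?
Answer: 379/10 ≈ 37.900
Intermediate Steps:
p = -10 (p = -2*5 = -10)
Y(o, m) = -1 + 11/m (Y(o, m) = -2 + (m/m + 11/m) = -2 + (1 + 11/m) = -1 + 11/m)
40 + Y(-5, p) = 40 + (11 - 1*(-10))/(-10) = 40 - (11 + 10)/10 = 40 - 1/10*21 = 40 - 21/10 = 379/10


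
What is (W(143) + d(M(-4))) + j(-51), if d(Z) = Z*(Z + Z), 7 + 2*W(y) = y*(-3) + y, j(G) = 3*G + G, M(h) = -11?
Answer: -217/2 ≈ -108.50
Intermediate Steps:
j(G) = 4*G
W(y) = -7/2 - y (W(y) = -7/2 + (y*(-3) + y)/2 = -7/2 + (-3*y + y)/2 = -7/2 + (-2*y)/2 = -7/2 - y)
d(Z) = 2*Z**2 (d(Z) = Z*(2*Z) = 2*Z**2)
(W(143) + d(M(-4))) + j(-51) = ((-7/2 - 1*143) + 2*(-11)**2) + 4*(-51) = ((-7/2 - 143) + 2*121) - 204 = (-293/2 + 242) - 204 = 191/2 - 204 = -217/2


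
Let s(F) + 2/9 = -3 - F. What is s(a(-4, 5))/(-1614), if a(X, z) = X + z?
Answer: 19/7263 ≈ 0.0026160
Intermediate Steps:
s(F) = -29/9 - F (s(F) = -2/9 + (-3 - F) = -29/9 - F)
s(a(-4, 5))/(-1614) = (-29/9 - (-4 + 5))/(-1614) = (-29/9 - 1*1)*(-1/1614) = (-29/9 - 1)*(-1/1614) = -38/9*(-1/1614) = 19/7263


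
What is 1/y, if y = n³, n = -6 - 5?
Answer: -1/1331 ≈ -0.00075131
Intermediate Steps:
n = -11
y = -1331 (y = (-11)³ = -1331)
1/y = 1/(-1331) = -1/1331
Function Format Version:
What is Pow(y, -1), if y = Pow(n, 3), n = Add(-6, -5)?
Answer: Rational(-1, 1331) ≈ -0.00075131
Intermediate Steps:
n = -11
y = -1331 (y = Pow(-11, 3) = -1331)
Pow(y, -1) = Pow(-1331, -1) = Rational(-1, 1331)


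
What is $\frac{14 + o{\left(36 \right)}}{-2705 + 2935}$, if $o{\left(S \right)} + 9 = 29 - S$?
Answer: $- \frac{1}{115} \approx -0.0086956$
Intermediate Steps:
$o{\left(S \right)} = 20 - S$ ($o{\left(S \right)} = -9 - \left(-29 + S\right) = 20 - S$)
$\frac{14 + o{\left(36 \right)}}{-2705 + 2935} = \frac{14 + \left(20 - 36\right)}{-2705 + 2935} = \frac{14 + \left(20 - 36\right)}{230} = \left(14 - 16\right) \frac{1}{230} = \left(-2\right) \frac{1}{230} = - \frac{1}{115}$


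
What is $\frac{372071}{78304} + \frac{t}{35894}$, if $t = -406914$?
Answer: $- \frac{9253938691}{1405321888} \approx -6.5849$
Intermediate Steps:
$\frac{372071}{78304} + \frac{t}{35894} = \frac{372071}{78304} - \frac{406914}{35894} = 372071 \cdot \frac{1}{78304} - \frac{203457}{17947} = \frac{372071}{78304} - \frac{203457}{17947} = - \frac{9253938691}{1405321888}$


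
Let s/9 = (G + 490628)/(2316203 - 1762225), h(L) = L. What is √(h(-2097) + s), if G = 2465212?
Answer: 3*I*√17467069543313/276989 ≈ 45.266*I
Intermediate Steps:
s = 13301280/276989 (s = 9*((2465212 + 490628)/(2316203 - 1762225)) = 9*(2955840/553978) = 9*(2955840*(1/553978)) = 9*(1477920/276989) = 13301280/276989 ≈ 48.021)
√(h(-2097) + s) = √(-2097 + 13301280/276989) = √(-567544653/276989) = 3*I*√17467069543313/276989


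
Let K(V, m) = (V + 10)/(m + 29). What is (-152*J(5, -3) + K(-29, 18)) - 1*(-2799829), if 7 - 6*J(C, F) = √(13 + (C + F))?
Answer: 394750828/141 + 76*√15/3 ≈ 2.7997e+6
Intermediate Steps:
K(V, m) = (10 + V)/(29 + m)
J(C, F) = 7/6 - √(13 + C + F)/6 (J(C, F) = 7/6 - √(13 + (C + F))/6 = 7/6 - √(13 + C + F)/6)
(-152*J(5, -3) + K(-29, 18)) - 1*(-2799829) = (-152*(7/6 - √(13 + 5 - 3)/6) + (10 - 29)/(29 + 18)) - 1*(-2799829) = (-152*(7/6 - √15/6) - 19/47) + 2799829 = ((-532/3 + 76*√15/3) + (1/47)*(-19)) + 2799829 = ((-532/3 + 76*√15/3) - 19/47) + 2799829 = (-25061/141 + 76*√15/3) + 2799829 = 394750828/141 + 76*√15/3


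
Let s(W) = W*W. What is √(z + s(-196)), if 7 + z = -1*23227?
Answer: √15182 ≈ 123.22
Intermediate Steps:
s(W) = W²
z = -23234 (z = -7 - 1*23227 = -7 - 23227 = -23234)
√(z + s(-196)) = √(-23234 + (-196)²) = √(-23234 + 38416) = √15182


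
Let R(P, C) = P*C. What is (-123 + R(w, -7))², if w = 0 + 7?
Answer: 29584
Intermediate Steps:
w = 7
R(P, C) = C*P
(-123 + R(w, -7))² = (-123 - 7*7)² = (-123 - 49)² = (-172)² = 29584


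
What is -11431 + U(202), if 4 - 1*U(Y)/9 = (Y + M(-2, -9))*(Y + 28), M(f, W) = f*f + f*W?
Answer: -475075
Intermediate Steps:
M(f, W) = f² + W*f
U(Y) = 36 - 9*(22 + Y)*(28 + Y) (U(Y) = 36 - 9*(Y - 2*(-9 - 2))*(Y + 28) = 36 - 9*(Y - 2*(-11))*(28 + Y) = 36 - 9*(Y + 22)*(28 + Y) = 36 - 9*(22 + Y)*(28 + Y))
-11431 + U(202) = -11431 + (-5508 - 450*202 - 9*202²) = -11431 + (-5508 - 90900 - 9*40804) = -11431 + (-5508 - 90900 - 367236) = -11431 - 463644 = -475075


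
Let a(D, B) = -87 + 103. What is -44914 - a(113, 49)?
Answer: -44930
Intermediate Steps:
a(D, B) = 16
-44914 - a(113, 49) = -44914 - 1*16 = -44914 - 16 = -44930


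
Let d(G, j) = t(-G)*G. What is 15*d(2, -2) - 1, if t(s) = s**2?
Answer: 119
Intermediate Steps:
d(G, j) = G**3 (d(G, j) = (-G)**2*G = G**2*G = G**3)
15*d(2, -2) - 1 = 15*2**3 - 1 = 15*8 - 1 = 120 - 1 = 119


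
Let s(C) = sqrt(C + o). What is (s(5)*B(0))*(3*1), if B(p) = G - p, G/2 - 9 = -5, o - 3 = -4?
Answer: 48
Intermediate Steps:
o = -1 (o = 3 - 4 = -1)
G = 8 (G = 18 + 2*(-5) = 18 - 10 = 8)
s(C) = sqrt(-1 + C) (s(C) = sqrt(C - 1) = sqrt(-1 + C))
B(p) = 8 - p
(s(5)*B(0))*(3*1) = (sqrt(-1 + 5)*(8 - 1*0))*(3*1) = (sqrt(4)*(8 + 0))*3 = (2*8)*3 = 16*3 = 48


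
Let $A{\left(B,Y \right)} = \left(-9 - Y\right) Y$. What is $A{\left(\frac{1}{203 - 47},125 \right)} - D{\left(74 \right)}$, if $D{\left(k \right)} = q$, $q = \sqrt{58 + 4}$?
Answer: $-16750 - \sqrt{62} \approx -16758.0$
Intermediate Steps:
$q = \sqrt{62} \approx 7.874$
$D{\left(k \right)} = \sqrt{62}$
$A{\left(B,Y \right)} = Y \left(-9 - Y\right)$
$A{\left(\frac{1}{203 - 47},125 \right)} - D{\left(74 \right)} = \left(-1\right) 125 \left(9 + 125\right) - \sqrt{62} = \left(-1\right) 125 \cdot 134 - \sqrt{62} = -16750 - \sqrt{62}$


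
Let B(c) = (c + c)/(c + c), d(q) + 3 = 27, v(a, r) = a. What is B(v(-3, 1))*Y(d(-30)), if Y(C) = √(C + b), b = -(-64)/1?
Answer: 2*√22 ≈ 9.3808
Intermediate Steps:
b = 64 (b = -(-64) = -16*(-4) = 64)
d(q) = 24 (d(q) = -3 + 27 = 24)
B(c) = 1 (B(c) = (2*c)/((2*c)) = (2*c)*(1/(2*c)) = 1)
Y(C) = √(64 + C) (Y(C) = √(C + 64) = √(64 + C))
B(v(-3, 1))*Y(d(-30)) = 1*√(64 + 24) = 1*√88 = 1*(2*√22) = 2*√22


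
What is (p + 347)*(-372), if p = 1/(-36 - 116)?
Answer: -4905099/38 ≈ -1.2908e+5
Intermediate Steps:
p = -1/152 (p = 1/(-152) = -1/152 ≈ -0.0065789)
(p + 347)*(-372) = (-1/152 + 347)*(-372) = (52743/152)*(-372) = -4905099/38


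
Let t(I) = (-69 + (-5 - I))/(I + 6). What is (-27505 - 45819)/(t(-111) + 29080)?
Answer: -7699020/3053363 ≈ -2.5215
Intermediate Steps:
t(I) = (-74 - I)/(6 + I)
(-27505 - 45819)/(t(-111) + 29080) = (-27505 - 45819)/((-74 - 1*(-111))/(6 - 111) + 29080) = -73324/((-74 + 111)/(-105) + 29080) = -73324/(-1/105*37 + 29080) = -73324/(-37/105 + 29080) = -73324/3053363/105 = -73324*105/3053363 = -7699020/3053363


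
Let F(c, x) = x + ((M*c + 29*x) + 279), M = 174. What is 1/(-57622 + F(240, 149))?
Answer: -1/11113 ≈ -8.9985e-5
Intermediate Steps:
F(c, x) = 279 + 30*x + 174*c (F(c, x) = x + ((174*c + 29*x) + 279) = x + ((29*x + 174*c) + 279) = x + (279 + 29*x + 174*c) = 279 + 30*x + 174*c)
1/(-57622 + F(240, 149)) = 1/(-57622 + (279 + 30*149 + 174*240)) = 1/(-57622 + (279 + 4470 + 41760)) = 1/(-57622 + 46509) = 1/(-11113) = -1/11113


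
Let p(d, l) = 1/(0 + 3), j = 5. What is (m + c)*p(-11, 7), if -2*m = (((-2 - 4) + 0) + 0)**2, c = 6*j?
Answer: 4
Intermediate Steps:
p(d, l) = 1/3
c = 30 (c = 6*5 = 30)
m = -18 (m = -(((-2 - 4) + 0) + 0)**2/2 = -((-6 + 0) + 0)**2/2 = -(-6 + 0)**2/2 = -1/2*(-6)**2 = -1/2*36 = -18)
(m + c)*p(-11, 7) = (-18 + 30)*(1/3) = 12*(1/3) = 4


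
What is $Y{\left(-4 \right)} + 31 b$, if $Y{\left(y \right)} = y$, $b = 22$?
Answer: $678$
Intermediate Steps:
$Y{\left(-4 \right)} + 31 b = -4 + 31 \cdot 22 = -4 + 682 = 678$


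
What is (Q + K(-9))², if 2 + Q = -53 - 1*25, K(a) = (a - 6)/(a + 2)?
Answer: 297025/49 ≈ 6061.7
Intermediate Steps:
K(a) = (-6 + a)/(2 + a)
Q = -80 (Q = -2 + (-53 - 1*25) = -2 + (-53 - 25) = -2 - 78 = -80)
(Q + K(-9))² = (-80 + (-6 - 9)/(2 - 9))² = (-80 - 15/(-7))² = (-80 - ⅐*(-15))² = (-80 + 15/7)² = (-545/7)² = 297025/49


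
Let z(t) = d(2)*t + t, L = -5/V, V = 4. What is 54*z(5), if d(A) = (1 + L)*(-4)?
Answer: 540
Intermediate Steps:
L = -5/4 ≈ -1.2500
d(A) = 1 (d(A) = (1 - 5/4)*(-4) = -1/4*(-4) = 1)
z(t) = 2*t (z(t) = 1*t + t = t + t = 2*t)
54*z(5) = 54*(2*5) = 54*10 = 540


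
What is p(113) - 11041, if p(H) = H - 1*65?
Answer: -10993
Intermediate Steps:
p(H) = -65 + H (p(H) = H - 65 = -65 + H)
p(113) - 11041 = (-65 + 113) - 11041 = 48 - 11041 = -10993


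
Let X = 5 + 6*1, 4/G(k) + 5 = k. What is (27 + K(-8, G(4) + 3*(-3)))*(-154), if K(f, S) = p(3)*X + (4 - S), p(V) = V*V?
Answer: -22022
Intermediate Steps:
G(k) = 4/(-5 + k)
p(V) = V²
X = 11 (X = 5 + 6 = 11)
K(f, S) = 103 - S (K(f, S) = 3²*11 + (4 - S) = 9*11 + (4 - S) = 99 + (4 - S) = 103 - S)
(27 + K(-8, G(4) + 3*(-3)))*(-154) = (27 + (103 - (4/(-5 + 4) + 3*(-3))))*(-154) = (27 + (103 - (4/(-1) - 9)))*(-154) = (27 + (103 - (4*(-1) - 9)))*(-154) = (27 + (103 - (-4 - 9)))*(-154) = (27 + (103 - 1*(-13)))*(-154) = (27 + (103 + 13))*(-154) = (27 + 116)*(-154) = 143*(-154) = -22022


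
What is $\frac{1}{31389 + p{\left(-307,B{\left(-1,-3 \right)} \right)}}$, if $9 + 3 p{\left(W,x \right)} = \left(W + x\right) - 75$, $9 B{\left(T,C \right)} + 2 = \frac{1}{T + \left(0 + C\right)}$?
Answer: $\frac{12}{375103} \approx 3.1991 \cdot 10^{-5}$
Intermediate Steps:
$B{\left(T,C \right)} = - \frac{2}{9} + \frac{1}{9 \left(C + T\right)}$ ($B{\left(T,C \right)} = - \frac{2}{9} + \frac{1}{9 \left(T + \left(0 + C\right)\right)} = - \frac{2}{9} + \frac{1}{9 \left(T + C\right)} = - \frac{2}{9} + \frac{1}{9 \left(C + T\right)}$)
$p{\left(W,x \right)} = -28 + \frac{W}{3} + \frac{x}{3}$ ($p{\left(W,x \right)} = -3 + \frac{\left(W + x\right) - 75}{3} = -3 + \frac{-75 + W + x}{3} = -3 + \left(-25 + \frac{W}{3} + \frac{x}{3}\right) = -28 + \frac{W}{3} + \frac{x}{3}$)
$\frac{1}{31389 + p{\left(-307,B{\left(-1,-3 \right)} \right)}} = \frac{1}{31389 + \left(-28 + \frac{1}{3} \left(-307\right) + \frac{\frac{1}{9} \frac{1}{-3 - 1} \left(1 - -6 - -2\right)}{3}\right)} = \frac{1}{31389 - \left(\frac{391}{3} - \frac{1 + 6 + 2}{27 \left(-4\right)}\right)} = \frac{1}{31389 - \left(\frac{391}{3} - \frac{1}{27} \left(- \frac{1}{4}\right) 9\right)} = \frac{1}{31389 - \frac{1565}{12}} = \frac{1}{\frac{375103}{12}} = \frac{12}{375103}$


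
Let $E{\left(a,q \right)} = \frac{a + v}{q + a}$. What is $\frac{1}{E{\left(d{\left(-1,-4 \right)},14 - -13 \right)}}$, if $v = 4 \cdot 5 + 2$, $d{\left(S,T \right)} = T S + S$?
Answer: $\frac{6}{5} \approx 1.2$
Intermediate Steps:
$d{\left(S,T \right)} = S + S T$ ($d{\left(S,T \right)} = S T + S = S + S T$)
$v = 22$ ($v = 20 + 2 = 22$)
$E{\left(a,q \right)} = \frac{22 + a}{a + q}$ ($E{\left(a,q \right)} = \frac{a + 22}{q + a} = \frac{22 + a}{a + q}$)
$\frac{1}{E{\left(d{\left(-1,-4 \right)},14 - -13 \right)}} = \frac{1}{\frac{1}{- (1 - 4) + \left(14 - -13\right)} \left(22 - \left(1 - 4\right)\right)} = \frac{1}{\frac{1}{\left(-1\right) \left(-3\right) + \left(14 + 13\right)} \left(22 - -3\right)} = \frac{1}{\frac{1}{3 + 27} \left(22 + 3\right)} = \frac{1}{\frac{1}{30} \cdot 25} = \frac{1}{\frac{5}{6}} = \frac{6}{5}$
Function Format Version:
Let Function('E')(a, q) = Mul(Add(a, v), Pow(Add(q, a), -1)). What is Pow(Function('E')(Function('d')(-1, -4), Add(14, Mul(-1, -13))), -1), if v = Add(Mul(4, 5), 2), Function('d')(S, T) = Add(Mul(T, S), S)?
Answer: Rational(6, 5) ≈ 1.2000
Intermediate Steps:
Function('d')(S, T) = Add(S, Mul(S, T)) (Function('d')(S, T) = Add(Mul(S, T), S) = Add(S, Mul(S, T)))
v = 22 (v = Add(20, 2) = 22)
Function('E')(a, q) = Mul(Pow(Add(a, q), -1), Add(22, a)) (Function('E')(a, q) = Mul(Add(a, 22), Pow(Add(q, a), -1)) = Mul(Add(22, a), Pow(Add(a, q), -1)) = Mul(Pow(Add(a, q), -1), Add(22, a)))
Pow(Function('E')(Function('d')(-1, -4), Add(14, Mul(-1, -13))), -1) = Pow(Mul(Pow(Add(Mul(-1, Add(1, -4)), Add(14, Mul(-1, -13))), -1), Add(22, Mul(-1, Add(1, -4)))), -1) = Pow(Mul(Pow(Add(Mul(-1, -3), Add(14, 13)), -1), Add(22, Mul(-1, -3))), -1) = Pow(Mul(Pow(Add(3, 27), -1), Add(22, 3)), -1) = Pow(Mul(Pow(30, -1), 25), -1) = Pow(Mul(Rational(1, 30), 25), -1) = Pow(Rational(5, 6), -1) = Rational(6, 5)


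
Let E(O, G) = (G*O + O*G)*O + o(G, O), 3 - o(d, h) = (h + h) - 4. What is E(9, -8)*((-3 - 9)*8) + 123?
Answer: 125595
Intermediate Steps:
o(d, h) = 7 - 2*h (o(d, h) = 3 - ((h + h) - 4) = 3 - (2*h - 4) = 3 - (-4 + 2*h) = 3 + (4 - 2*h) = 7 - 2*h)
E(O, G) = 7 - 2*O + 2*G*O² (E(O, G) = (G*O + O*G)*O + (7 - 2*O) = (G*O + G*O)*O + (7 - 2*O) = (2*G*O)*O + (7 - 2*O) = 2*G*O² + (7 - 2*O) = 7 - 2*O + 2*G*O²)
E(9, -8)*((-3 - 9)*8) + 123 = (7 - 2*9 + 2*(-8)*9²)*((-3 - 9)*8) + 123 = (7 - 18 + 2*(-8)*81)*(-12*8) + 123 = (7 - 18 - 1296)*(-96) + 123 = -1307*(-96) + 123 = 125472 + 123 = 125595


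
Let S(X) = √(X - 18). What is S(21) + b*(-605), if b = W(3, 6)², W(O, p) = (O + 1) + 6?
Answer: -60500 + √3 ≈ -60498.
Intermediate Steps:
W(O, p) = 7 + O (W(O, p) = (1 + O) + 6 = 7 + O)
S(X) = √(-18 + X)
b = 100 (b = (7 + 3)² = 10² = 100)
S(21) + b*(-605) = √(-18 + 21) + 100*(-605) = √3 - 60500 = -60500 + √3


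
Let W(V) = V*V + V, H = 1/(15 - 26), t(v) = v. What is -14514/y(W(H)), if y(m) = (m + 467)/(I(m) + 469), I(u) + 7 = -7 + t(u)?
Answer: -798923130/56497 ≈ -14141.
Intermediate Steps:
I(u) = -14 + u (I(u) = -7 + (-7 + u) = -14 + u)
H = -1/11 (H = 1/(-11) = -1/11 ≈ -0.090909)
W(V) = V + V² (W(V) = V² + V = V + V²)
y(m) = (467 + m)/(455 + m) (y(m) = (m + 467)/((-14 + m) + 469) = (467 + m)/(455 + m))
-14514/y(W(H)) = -14514*(455 - (1 - 1/11)/11)/(467 - (1 - 1/11)/11) = -14514*(455 - 1/11*10/11)/(467 - 1/11*10/11) = -14514*(455 - 10/121)/(467 - 10/121) = -14514/((56497/121)/(55045/121)) = -14514/((121/55045)*(56497/121)) = -14514/56497/55045 = -14514*55045/56497 = -798923130/56497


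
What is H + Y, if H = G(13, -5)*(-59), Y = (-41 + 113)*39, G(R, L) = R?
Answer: 2041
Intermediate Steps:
Y = 2808 (Y = 72*39 = 2808)
H = -767 (H = 13*(-59) = -767)
H + Y = -767 + 2808 = 2041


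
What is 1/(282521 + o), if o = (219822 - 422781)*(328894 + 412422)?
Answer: -1/150456471523 ≈ -6.6464e-12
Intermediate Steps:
o = -150456754044 (o = -202959*741316 = -150456754044)
1/(282521 + o) = 1/(282521 - 150456754044) = 1/(-150456471523) = -1/150456471523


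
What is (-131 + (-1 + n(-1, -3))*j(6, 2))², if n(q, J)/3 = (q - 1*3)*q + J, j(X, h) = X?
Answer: 14161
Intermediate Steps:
n(q, J) = 3*J + 3*q*(-3 + q) (n(q, J) = 3*((q - 1*3)*q + J) = 3*((q - 3)*q + J) = 3*((-3 + q)*q + J) = 3*(q*(-3 + q) + J) = 3*(J + q*(-3 + q)) = 3*J + 3*q*(-3 + q))
(-131 + (-1 + n(-1, -3))*j(6, 2))² = (-131 + (-1 + (-9*(-1) + 3*(-3) + 3*(-1)²))*6)² = (-131 + (-1 + (9 - 9 + 3*1))*6)² = (-131 + (-1 + (9 - 9 + 3))*6)² = (-131 + (-1 + 3)*6)² = (-131 + 2*6)² = (-131 + 12)² = (-119)² = 14161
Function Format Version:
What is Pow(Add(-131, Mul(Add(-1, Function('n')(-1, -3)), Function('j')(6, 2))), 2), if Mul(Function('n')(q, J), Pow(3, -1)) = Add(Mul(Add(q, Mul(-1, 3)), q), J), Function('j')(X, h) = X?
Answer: 14161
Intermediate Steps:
Function('n')(q, J) = Add(Mul(3, J), Mul(3, q, Add(-3, q))) (Function('n')(q, J) = Mul(3, Add(Mul(Add(q, Mul(-1, 3)), q), J)) = Mul(3, Add(Mul(Add(q, -3), q), J)) = Mul(3, Add(Mul(Add(-3, q), q), J)) = Mul(3, Add(Mul(q, Add(-3, q)), J)) = Mul(3, Add(J, Mul(q, Add(-3, q)))) = Add(Mul(3, J), Mul(3, q, Add(-3, q))))
Pow(Add(-131, Mul(Add(-1, Function('n')(-1, -3)), Function('j')(6, 2))), 2) = Pow(Add(-131, Mul(Add(-1, Add(Mul(-9, -1), Mul(3, -3), Mul(3, Pow(-1, 2)))), 6)), 2) = Pow(Add(-131, Mul(Add(-1, Add(9, -9, Mul(3, 1))), 6)), 2) = Pow(Add(-131, Mul(Add(-1, Add(9, -9, 3)), 6)), 2) = Pow(Add(-131, Mul(Add(-1, 3), 6)), 2) = Pow(Add(-131, Mul(2, 6)), 2) = Pow(Add(-131, 12), 2) = Pow(-119, 2) = 14161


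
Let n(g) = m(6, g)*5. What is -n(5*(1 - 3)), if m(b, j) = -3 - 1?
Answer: 20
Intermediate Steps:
m(b, j) = -4
n(g) = -20 (n(g) = -4*5 = -20)
-n(5*(1 - 3)) = -1*(-20) = 20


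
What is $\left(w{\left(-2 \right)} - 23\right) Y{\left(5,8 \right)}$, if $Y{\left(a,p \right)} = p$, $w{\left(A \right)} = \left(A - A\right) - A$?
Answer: $-168$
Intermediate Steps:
$w{\left(A \right)} = - A$ ($w{\left(A \right)} = 0 - A = - A$)
$\left(w{\left(-2 \right)} - 23\right) Y{\left(5,8 \right)} = \left(\left(-1\right) \left(-2\right) - 23\right) 8 = \left(2 - 23\right) 8 = \left(-21\right) 8 = -168$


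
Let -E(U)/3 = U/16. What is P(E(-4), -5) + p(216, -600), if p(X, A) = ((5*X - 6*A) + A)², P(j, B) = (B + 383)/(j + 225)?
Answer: 715795272/43 ≈ 1.6646e+7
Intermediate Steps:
E(U) = -3*U/16
P(j, B) = (383 + B)/(225 + j)
p(X, A) = (-5*A + 5*X)² (p(X, A) = ((-6*A + 5*X) + A)² = (-5*A + 5*X)²)
P(E(-4), -5) + p(216, -600) = (383 - 5)/(225 - 3/16*(-4)) + 25*(-600 - 1*216)² = 378/(225 + ¾) + 25*(-600 - 216)² = 378/(903/4) + 25*(-816)² = (4/903)*378 + 25*665856 = 72/43 + 16646400 = 715795272/43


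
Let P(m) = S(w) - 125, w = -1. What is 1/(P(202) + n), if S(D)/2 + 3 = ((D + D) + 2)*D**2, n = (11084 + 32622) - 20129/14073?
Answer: 14073/613210846 ≈ 2.2950e-5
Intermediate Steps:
n = 615054409/14073 (n = 43706 - 20129*1/14073 = 43706 - 20129/14073 = 615054409/14073 ≈ 43705.)
S(D) = -6 + 2*D**2*(2 + 2*D) (S(D) = -6 + 2*(((D + D) + 2)*D**2) = -6 + 2*((2*D + 2)*D**2) = -6 + 2*((2 + 2*D)*D**2) = -6 + 2*(D**2*(2 + 2*D)) = -6 + 2*D**2*(2 + 2*D))
P(m) = -131 (P(m) = (-6 + 4*(-1)**2 + 4*(-1)**3) - 125 = (-6 + 4*1 + 4*(-1)) - 125 = (-6 + 4 - 4) - 125 = -6 - 125 = -131)
1/(P(202) + n) = 1/(-131 + 615054409/14073) = 1/(613210846/14073) = 14073/613210846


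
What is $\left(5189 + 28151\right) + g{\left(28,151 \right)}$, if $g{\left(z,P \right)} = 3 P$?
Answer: $33793$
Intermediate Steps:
$\left(5189 + 28151\right) + g{\left(28,151 \right)} = \left(5189 + 28151\right) + 3 \cdot 151 = 33340 + 453 = 33793$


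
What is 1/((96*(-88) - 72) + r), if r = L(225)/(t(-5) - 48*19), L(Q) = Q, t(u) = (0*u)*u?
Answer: -304/2590155 ≈ -0.00011737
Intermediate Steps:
t(u) = 0 (t(u) = 0*u = 0)
r = -75/304 (r = 225/(0 - 48*19) = 225/(0 - 912) = 225/(-912) = 225*(-1/912) = -75/304 ≈ -0.24671)
1/((96*(-88) - 72) + r) = 1/((96*(-88) - 72) - 75/304) = 1/((-8448 - 72) - 75/304) = 1/(-8520 - 75/304) = 1/(-2590155/304) = -304/2590155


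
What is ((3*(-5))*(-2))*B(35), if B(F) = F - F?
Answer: 0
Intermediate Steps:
B(F) = 0
((3*(-5))*(-2))*B(35) = ((3*(-5))*(-2))*0 = -15*(-2)*0 = 30*0 = 0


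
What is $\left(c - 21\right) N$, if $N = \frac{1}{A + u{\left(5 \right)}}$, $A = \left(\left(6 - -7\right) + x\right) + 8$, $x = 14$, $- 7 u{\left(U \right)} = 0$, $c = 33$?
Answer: $\frac{12}{35} \approx 0.34286$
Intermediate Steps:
$u{\left(U \right)} = 0$ ($u{\left(U \right)} = \left(- \frac{1}{7}\right) 0 = 0$)
$A = 35$ ($A = \left(\left(6 - -7\right) + 14\right) + 8 = \left(\left(6 + 7\right) + 14\right) + 8 = \left(13 + 14\right) + 8 = 27 + 8 = 35$)
$N = \frac{1}{35}$ ($N = \frac{1}{35 + 0} = \frac{1}{35} \approx 0.028571$)
$\left(c - 21\right) N = \left(33 - 21\right) \frac{1}{35} = 12 \cdot \frac{1}{35} = \frac{12}{35}$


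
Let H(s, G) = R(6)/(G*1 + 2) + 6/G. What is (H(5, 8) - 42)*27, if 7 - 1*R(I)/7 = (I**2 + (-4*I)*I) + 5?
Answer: 3861/4 ≈ 965.25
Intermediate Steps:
R(I) = 14 + 21*I**2 (R(I) = 49 - 7*((I**2 + (-4*I)*I) + 5) = 49 - 7*((I**2 - 4*I**2) + 5) = 49 - 7*(-3*I**2 + 5) = 49 - 7*(5 - 3*I**2) = 49 + (-35 + 21*I**2) = 14 + 21*I**2)
H(s, G) = 6/G + 770/(2 + G) (H(s, G) = (14 + 21*6**2)/(G*1 + 2) + 6/G = (14 + 21*36)/(G + 2) + 6/G = (14 + 756)/(2 + G) + 6/G = 770/(2 + G) + 6/G = 6/G + 770/(2 + G))
(H(5, 8) - 42)*27 = (4*(3 + 194*8)/(8*(2 + 8)) - 42)*27 = (4*(1/8)*(3 + 1552)/10 - 42)*27 = (4*(1/8)*(1/10)*1555 - 42)*27 = (311/4 - 42)*27 = (143/4)*27 = 3861/4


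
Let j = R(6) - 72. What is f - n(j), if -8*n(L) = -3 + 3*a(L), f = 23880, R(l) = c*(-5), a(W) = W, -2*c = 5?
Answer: 381717/16 ≈ 23857.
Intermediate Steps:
c = -5/2 (c = -½*5 = -5/2 ≈ -2.5000)
R(l) = 25/2 (R(l) = -5/2*(-5) = 25/2)
j = -119/2 (j = 25/2 - 72 = -119/2 ≈ -59.500)
n(L) = 3/8 - 3*L/8 (n(L) = -(-3 + 3*L)/8 = 3/8 - 3*L/8)
f - n(j) = 23880 - (3/8 - 3/8*(-119/2)) = 23880 - (3/8 + 357/16) = 23880 - 1*363/16 = 23880 - 363/16 = 381717/16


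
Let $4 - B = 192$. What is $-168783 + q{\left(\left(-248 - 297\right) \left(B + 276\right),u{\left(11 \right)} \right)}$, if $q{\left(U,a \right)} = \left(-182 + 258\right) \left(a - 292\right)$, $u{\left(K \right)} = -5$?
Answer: $-191355$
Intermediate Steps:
$B = -188$ ($B = 4 - 192 = -188$)
$q{\left(U,a \right)} = -22192 + 76 a$ ($q{\left(U,a \right)} = 76 \left(-292 + a\right) = -22192 + 76 a$)
$-168783 + q{\left(\left(-248 - 297\right) \left(B + 276\right),u{\left(11 \right)} \right)} = -168783 + \left(-22192 + 76 \left(-5\right)\right) = -168783 - 22572 = -191355$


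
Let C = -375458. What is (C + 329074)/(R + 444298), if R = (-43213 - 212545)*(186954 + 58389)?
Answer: 5798/7843498837 ≈ 7.3921e-7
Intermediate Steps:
R = -62748434994 (R = -255758*245343 = -62748434994)
(C + 329074)/(R + 444298) = (-375458 + 329074)/(-62748434994 + 444298) = -46384/(-62747990696) = -46384*(-1/62747990696) = 5798/7843498837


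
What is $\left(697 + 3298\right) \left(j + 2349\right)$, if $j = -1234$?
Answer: $4454425$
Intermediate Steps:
$\left(697 + 3298\right) \left(j + 2349\right) = \left(697 + 3298\right) \left(-1234 + 2349\right) = 3995 \cdot 1115 = 4454425$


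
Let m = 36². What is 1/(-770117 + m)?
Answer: -1/768821 ≈ -1.3007e-6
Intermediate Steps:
m = 1296
1/(-770117 + m) = 1/(-770117 + 1296) = 1/(-768821) = -1/768821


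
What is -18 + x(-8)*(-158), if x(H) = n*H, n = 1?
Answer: 1246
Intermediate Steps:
x(H) = H (x(H) = 1*H = H)
-18 + x(-8)*(-158) = -18 - 8*(-158) = -18 + 1264 = 1246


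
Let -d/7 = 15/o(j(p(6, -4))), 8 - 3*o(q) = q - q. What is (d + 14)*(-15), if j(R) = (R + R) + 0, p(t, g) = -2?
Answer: 3045/8 ≈ 380.63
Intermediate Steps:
j(R) = 2*R (j(R) = 2*R + 0 = 2*R)
o(q) = 8/3 (o(q) = 8/3 - (q - q)/3 = 8/3 - 1/3*0 = 8/3 + 0 = 8/3)
d = -315/8 (d = -105/8/3 = -105*3/8 = -7*45/8 = -315/8 ≈ -39.375)
(d + 14)*(-15) = (-315/8 + 14)*(-15) = -203/8*(-15) = 3045/8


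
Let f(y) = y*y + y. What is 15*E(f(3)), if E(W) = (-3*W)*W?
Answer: -6480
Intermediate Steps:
f(y) = y + y² (f(y) = y² + y = y + y²)
E(W) = -3*W²
15*E(f(3)) = 15*(-3*9*(1 + 3)²) = 15*(-3*(3*4)²) = 15*(-3*12²) = 15*(-3*144) = 15*(-432) = -6480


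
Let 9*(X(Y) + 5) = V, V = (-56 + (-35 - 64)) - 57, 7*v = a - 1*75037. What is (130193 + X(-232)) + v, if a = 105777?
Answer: 8477020/63 ≈ 1.3456e+5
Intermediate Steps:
v = 30740/7 (v = (105777 - 1*75037)/7 = (105777 - 75037)/7 = (⅐)*30740 = 30740/7 ≈ 4391.4)
V = -212 (V = (-56 - 99) - 57 = -155 - 57 = -212)
X(Y) = -257/9 (X(Y) = -5 + (⅑)*(-212) = -5 - 212/9 = -257/9)
(130193 + X(-232)) + v = (130193 - 257/9) + 30740/7 = 1171480/9 + 30740/7 = 8477020/63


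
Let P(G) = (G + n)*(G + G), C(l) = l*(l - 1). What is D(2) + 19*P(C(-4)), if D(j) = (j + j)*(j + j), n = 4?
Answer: 18256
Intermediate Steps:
D(j) = 4*j² (D(j) = (2*j)*(2*j) = 4*j²)
C(l) = l*(-1 + l)
P(G) = 2*G*(4 + G) (P(G) = (G + 4)*(G + G) = (4 + G)*(2*G) = 2*G*(4 + G))
D(2) + 19*P(C(-4)) = 4*2² + 19*(2*(-4*(-1 - 4))*(4 - 4*(-1 - 4))) = 4*4 + 19*(2*(-4*(-5))*(4 - 4*(-5))) = 16 + 19*(2*20*(4 + 20)) = 16 + 19*(2*20*24) = 16 + 19*960 = 16 + 18240 = 18256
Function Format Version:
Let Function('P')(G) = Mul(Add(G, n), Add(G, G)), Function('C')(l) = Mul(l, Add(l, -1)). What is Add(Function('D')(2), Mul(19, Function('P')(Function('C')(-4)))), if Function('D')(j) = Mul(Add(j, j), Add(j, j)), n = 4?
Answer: 18256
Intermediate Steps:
Function('D')(j) = Mul(4, Pow(j, 2)) (Function('D')(j) = Mul(Mul(2, j), Mul(2, j)) = Mul(4, Pow(j, 2)))
Function('C')(l) = Mul(l, Add(-1, l))
Function('P')(G) = Mul(2, G, Add(4, G)) (Function('P')(G) = Mul(Add(G, 4), Add(G, G)) = Mul(Add(4, G), Mul(2, G)) = Mul(2, G, Add(4, G)))
Add(Function('D')(2), Mul(19, Function('P')(Function('C')(-4)))) = Add(Mul(4, Pow(2, 2)), Mul(19, Mul(2, Mul(-4, Add(-1, -4)), Add(4, Mul(-4, Add(-1, -4)))))) = Add(Mul(4, 4), Mul(19, Mul(2, Mul(-4, -5), Add(4, Mul(-4, -5))))) = Add(16, Mul(19, Mul(2, 20, Add(4, 20)))) = Add(16, Mul(19, Mul(2, 20, 24))) = Add(16, Mul(19, 960)) = Add(16, 18240) = 18256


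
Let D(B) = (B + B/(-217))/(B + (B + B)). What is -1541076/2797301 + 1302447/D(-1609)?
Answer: 263534621725409/67135224 ≈ 3.9254e+6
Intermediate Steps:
D(B) = 72/217 (D(B) = (B + B*(-1/217))/(B + 2*B) = (B - B/217)/((3*B)) = (216*B/217)*(1/(3*B)) = 72/217)
-1541076/2797301 + 1302447/D(-1609) = -1541076/2797301 + 1302447/(72/217) = -1541076*1/2797301 + 1302447*(217/72) = -1541076/2797301 + 94210333/24 = 263534621725409/67135224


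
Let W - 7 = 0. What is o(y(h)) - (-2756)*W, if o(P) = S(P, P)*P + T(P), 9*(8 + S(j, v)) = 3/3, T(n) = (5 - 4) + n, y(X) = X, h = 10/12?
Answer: 520756/27 ≈ 19287.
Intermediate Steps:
h = ⅚ (h = 10*(1/12) = ⅚ ≈ 0.83333)
T(n) = 1 + n
S(j, v) = -71/9 (S(j, v) = -8 + (3/3)/9 = -8 + (3*(⅓))/9 = -8 + (⅑)*1 = -8 + ⅑ = -71/9)
W = 7 (W = 7 + 0 = 7)
o(P) = 1 - 62*P/9 (o(P) = -71*P/9 + (1 + P) = 1 - 62*P/9)
o(y(h)) - (-2756)*W = (1 - 62/9*⅚) - (-2756)*7 = (1 - 155/27) - 1*(-19292) = -128/27 + 19292 = 520756/27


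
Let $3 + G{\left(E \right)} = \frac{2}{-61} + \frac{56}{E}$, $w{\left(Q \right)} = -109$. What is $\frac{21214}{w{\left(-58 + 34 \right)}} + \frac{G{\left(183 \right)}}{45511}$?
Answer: $- \frac{176681129173}{907807917} \approx -194.62$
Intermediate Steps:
$G{\left(E \right)} = - \frac{185}{61} + \frac{56}{E}$ ($G{\left(E \right)} = -3 + \left(\frac{2}{-61} + \frac{56}{E}\right) = -3 + \left(2 \left(- \frac{1}{61}\right) + \frac{56}{E}\right) = -3 - \left(\frac{2}{61} - \frac{56}{E}\right) = - \frac{185}{61} + \frac{56}{E}$)
$\frac{21214}{w{\left(-58 + 34 \right)}} + \frac{G{\left(183 \right)}}{45511} = \frac{21214}{-109} + \frac{- \frac{185}{61} + \frac{56}{183}}{45511} = 21214 \left(- \frac{1}{109}\right) + \left(- \frac{185}{61} + 56 \cdot \frac{1}{183}\right) \frac{1}{45511} = - \frac{21214}{109} + \left(- \frac{185}{61} + \frac{56}{183}\right) \frac{1}{45511} = - \frac{21214}{109} - \frac{499}{8328513} = - \frac{176681129173}{907807917}$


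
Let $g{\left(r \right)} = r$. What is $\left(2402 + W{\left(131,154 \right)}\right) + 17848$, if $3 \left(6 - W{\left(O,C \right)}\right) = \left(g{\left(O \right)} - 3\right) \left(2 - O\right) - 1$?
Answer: $\frac{77281}{3} \approx 25760.0$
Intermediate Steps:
$W{\left(O,C \right)} = \frac{19}{3} - \frac{\left(-3 + O\right) \left(2 - O\right)}{3}$ ($W{\left(O,C \right)} = 6 - \frac{\left(O - 3\right) \left(2 - O\right) - 1}{3} = 6 - \frac{\left(-3 + O\right) \left(2 - O\right) - 1}{3} = 6 - \frac{-1 + \left(-3 + O\right) \left(2 - O\right)}{3} = 6 - \left(- \frac{1}{3} + \frac{\left(-3 + O\right) \left(2 - O\right)}{3}\right) = \frac{19}{3} - \frac{\left(-3 + O\right) \left(2 - O\right)}{3}$)
$\left(2402 + W{\left(131,154 \right)}\right) + 17848 = \left(2402 + \left(\frac{25}{3} - \frac{655}{3} + \frac{131^{2}}{3}\right)\right) + 17848 = \left(2402 + \left(\frac{25}{3} - \frac{655}{3} + \frac{1}{3} \cdot 17161\right)\right) + 17848 = \left(2402 + \left(\frac{25}{3} - \frac{655}{3} + \frac{17161}{3}\right)\right) + 17848 = \left(2402 + \frac{16531}{3}\right) + 17848 = \frac{23737}{3} + 17848 = \frac{77281}{3}$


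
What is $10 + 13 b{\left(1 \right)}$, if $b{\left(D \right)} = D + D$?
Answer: $36$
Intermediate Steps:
$b{\left(D \right)} = 2 D$
$10 + 13 b{\left(1 \right)} = 10 + 13 \cdot 2 \cdot 1 = 10 + 13 \cdot 2 = 10 + 26 = 36$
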